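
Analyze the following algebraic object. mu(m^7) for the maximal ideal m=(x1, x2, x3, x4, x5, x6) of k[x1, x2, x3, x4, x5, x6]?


Graded Nakayama: mu(m^d) = dim_k (m^d/m^(d+1)) = #degree-7 monomials in 6 vars
C(n+d-1,d)=C(12,7)=792


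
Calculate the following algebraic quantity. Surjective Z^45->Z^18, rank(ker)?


rank(ker) = 45-18 = 27


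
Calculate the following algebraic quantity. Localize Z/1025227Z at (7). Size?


7-primary part: 1025227=7^5*61
Size=7^5=16807


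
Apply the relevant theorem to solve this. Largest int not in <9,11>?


gcd(9,11)=1 => F=ab-a-b=9*11-9-11=99-20=79


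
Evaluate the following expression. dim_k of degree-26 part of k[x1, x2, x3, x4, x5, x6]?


C(d+n-1,n-1)=C(31,5)=169911


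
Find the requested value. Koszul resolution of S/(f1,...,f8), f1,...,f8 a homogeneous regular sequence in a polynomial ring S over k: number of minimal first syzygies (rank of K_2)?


Regular sequence => Koszul complex is the minimal free resolution.
Syz_1 minimally generated by Koszul relations f_i*e_j - f_j*e_i (i<j): mu(Syz_1) = beta_2 = C(m,2) = m(m-1)/2
m=8
8*7/2 = 28


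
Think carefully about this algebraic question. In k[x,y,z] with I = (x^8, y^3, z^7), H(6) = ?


Need i<8, j<3, k<7 with i+j+k=6.
For each i, j ranges over max(0,6-i-6)..min(2,6-i):
  i=0: j in [0,2] -> 3
  i=1: j in [0,2] -> 3
  i=2: j in [0,2] -> 3
  i=3: j in [0,2] -> 3
  i=4: j in [0,2] -> 3
  i=5: j in [0,1] -> 2
  i=6: j in [0,0] -> 1
H(6) = 3+3+3+3+3+2+1 = 18


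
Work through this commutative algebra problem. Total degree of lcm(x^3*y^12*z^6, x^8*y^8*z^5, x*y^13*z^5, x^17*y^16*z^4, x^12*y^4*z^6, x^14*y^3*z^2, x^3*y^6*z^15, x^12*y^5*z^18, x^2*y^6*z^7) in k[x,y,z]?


lcm = componentwise max:
x: max(3,8,1,17,12,14,3,12,2)=17
y: max(12,8,13,16,4,3,6,5,6)=16
z: max(6,5,5,4,6,2,15,18,7)=18
Total=17+16+18=51


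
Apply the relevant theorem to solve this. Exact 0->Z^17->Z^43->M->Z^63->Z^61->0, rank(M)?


Alt sum=0:
(-1)^0*17 + (-1)^1*43 + (-1)^2*? + (-1)^3*63 + (-1)^4*61=0
rank(M)=28


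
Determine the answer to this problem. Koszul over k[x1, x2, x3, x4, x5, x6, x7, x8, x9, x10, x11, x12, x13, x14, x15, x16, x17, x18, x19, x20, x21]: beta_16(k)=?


C(n,i)=C(21,16)=20349


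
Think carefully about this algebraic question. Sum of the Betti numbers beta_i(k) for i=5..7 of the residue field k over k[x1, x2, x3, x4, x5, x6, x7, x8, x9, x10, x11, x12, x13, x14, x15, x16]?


Koszul resolution: beta_i(k)=C(n,i), n=16
C(16,5)=4368, C(16,6)=8008, C(16,7)=11440
Sum=23816


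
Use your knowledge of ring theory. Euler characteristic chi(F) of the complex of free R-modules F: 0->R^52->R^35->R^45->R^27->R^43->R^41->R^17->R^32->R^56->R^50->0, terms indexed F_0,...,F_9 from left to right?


chi = sum (-1)^i * rank:
(-1)^0*52=52
(-1)^1*35=-35
(-1)^2*45=45
(-1)^3*27=-27
(-1)^4*43=43
(-1)^5*41=-41
(-1)^6*17=17
(-1)^7*32=-32
(-1)^8*56=56
(-1)^9*50=-50
chi=28


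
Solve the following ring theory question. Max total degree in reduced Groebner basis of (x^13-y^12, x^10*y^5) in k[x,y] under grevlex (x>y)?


LT(f1)=x^13, LT(f2)=x^10y^5, lcm=x^13y^5
S(f1,f2) = y^5*f1 - x^3*f2 = -y^17
Reduced GB = {f1, f2, y^17}; degrees 13, 15, 17
Max = 17


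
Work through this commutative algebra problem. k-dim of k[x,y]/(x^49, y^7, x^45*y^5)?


k[x,y]/I, I = (x^49, y^7, x^45*y^5)
Rect: 49x7=343. Corner: (49-45)x(7-5)=8.
dim = 343-8 = 335


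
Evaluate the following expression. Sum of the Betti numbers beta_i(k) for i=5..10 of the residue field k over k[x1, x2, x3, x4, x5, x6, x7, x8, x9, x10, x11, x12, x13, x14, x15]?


Koszul resolution: beta_i(k)=C(n,i), n=15
C(15,5)=3003, C(15,6)=5005, C(15,7)=6435, C(15,8)=6435, C(15,9)=5005, C(15,10)=3003
Sum=28886


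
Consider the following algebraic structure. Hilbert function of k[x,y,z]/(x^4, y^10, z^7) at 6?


Need i<4, j<10, k<7 with i+j+k=6.
For each i, j ranges over max(0,6-i-6)..min(9,6-i):
  i=0: j in [0,6] -> 7
  i=1: j in [0,5] -> 6
  i=2: j in [0,4] -> 5
  i=3: j in [0,3] -> 4
H(6) = 7+6+5+4 = 22


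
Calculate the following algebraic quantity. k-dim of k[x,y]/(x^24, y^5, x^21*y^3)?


k[x,y]/I, I = (x^24, y^5, x^21*y^3)
Rect: 24x5=120. Corner: (24-21)x(5-3)=6.
dim = 120-6 = 114


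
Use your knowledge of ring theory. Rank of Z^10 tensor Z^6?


rank(M(x)N) = rank(M)*rank(N)
10*6 = 60


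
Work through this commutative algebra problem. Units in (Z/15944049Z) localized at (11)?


Local ring = Z/1771561Z.
phi(1771561) = 11^5*(11-1) = 1610510


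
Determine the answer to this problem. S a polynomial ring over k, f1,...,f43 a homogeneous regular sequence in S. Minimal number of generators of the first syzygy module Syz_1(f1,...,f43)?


Regular sequence => Koszul complex is the minimal free resolution.
Syz_1 minimally generated by Koszul relations f_i*e_j - f_j*e_i (i<j): mu(Syz_1) = beta_2 = C(m,2) = m(m-1)/2
m=43
43*42/2 = 903


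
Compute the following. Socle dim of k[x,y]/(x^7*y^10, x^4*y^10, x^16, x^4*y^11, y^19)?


Socle = ann(m) = span of standard monomials u with x*u, y*u in I (staircase corners).
Redundant generators: x^7*y^10, x^4*y^11
Minimal generators: x^16, x^4*y^10, y^19
Corners: x^3y^18, x^15y^9
Socle dim=2


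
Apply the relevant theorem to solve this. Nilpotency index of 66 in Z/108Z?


66^k mod 108:
k=1: 66
k=2: 36
k=3: 0
First zero at k = 3


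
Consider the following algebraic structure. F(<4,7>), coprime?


gcd(4,7)=1 => F=ab-a-b=4*7-4-7=28-11=17


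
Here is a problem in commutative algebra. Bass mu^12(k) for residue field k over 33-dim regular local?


C(n,i)=C(33,12)=354817320


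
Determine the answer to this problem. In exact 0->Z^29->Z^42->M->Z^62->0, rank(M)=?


Alt sum=0:
(-1)^0*29 + (-1)^1*42 + (-1)^2*? + (-1)^3*62=0
rank(M)=75


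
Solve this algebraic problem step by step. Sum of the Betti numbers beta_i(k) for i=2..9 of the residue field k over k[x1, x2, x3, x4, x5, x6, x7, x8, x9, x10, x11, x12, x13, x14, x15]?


Koszul resolution: beta_i(k)=C(n,i), n=15
C(15,2)=105, C(15,3)=455, C(15,4)=1365, C(15,5)=3003, C(15,6)=5005, C(15,7)=6435, C(15,8)=6435, C(15,9)=5005
Sum=27808


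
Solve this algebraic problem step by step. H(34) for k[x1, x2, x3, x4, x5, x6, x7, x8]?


C(d+n-1,n-1)=C(41,7)=22481940


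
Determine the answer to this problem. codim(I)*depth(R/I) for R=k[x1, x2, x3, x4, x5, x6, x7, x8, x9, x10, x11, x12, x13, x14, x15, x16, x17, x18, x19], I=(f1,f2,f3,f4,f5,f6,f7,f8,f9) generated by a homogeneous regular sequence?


codim=9, depth=dim(R/I)=19-9=10
Product=9*10=90


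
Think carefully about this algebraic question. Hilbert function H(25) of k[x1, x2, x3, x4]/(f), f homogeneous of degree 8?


C(28,3)-C(20,3)=3276-1140=2136


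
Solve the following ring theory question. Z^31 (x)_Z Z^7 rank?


rank(M(x)N) = rank(M)*rank(N)
31*7 = 217


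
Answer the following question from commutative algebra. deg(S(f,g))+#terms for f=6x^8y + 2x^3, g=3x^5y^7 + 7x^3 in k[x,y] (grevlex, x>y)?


LT(f)=6x^8y, LT(g)=3x^5y^7
lcm(LM)=x^8y^7
S(f,g) (scaled by 18 to clear denominators) = 3y^6*f - 6x^3*g = 6x^3y^6 - 42x^6
2 terms, deg 9.
9+2=11


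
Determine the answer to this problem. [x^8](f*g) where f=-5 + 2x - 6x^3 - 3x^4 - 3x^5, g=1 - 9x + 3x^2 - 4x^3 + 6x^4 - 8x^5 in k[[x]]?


[x^8] = sum a_i*b_j, i+j=8
  -6*-8=48
  -3*6=-18
  -3*-4=12
Sum=42


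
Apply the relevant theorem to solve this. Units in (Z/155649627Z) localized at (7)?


Local ring = Z/5764801Z.
phi(5764801) = 7^7*(7-1) = 4941258


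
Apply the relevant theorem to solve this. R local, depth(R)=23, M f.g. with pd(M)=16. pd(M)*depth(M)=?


pd+depth=23
depth=23-16=7
pd*depth=16*7=112


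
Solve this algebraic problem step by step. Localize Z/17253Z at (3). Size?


3-primary part: 17253=3^5*71
Size=3^5=243


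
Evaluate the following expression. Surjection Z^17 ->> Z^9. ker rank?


rank(ker) = 17-9 = 8


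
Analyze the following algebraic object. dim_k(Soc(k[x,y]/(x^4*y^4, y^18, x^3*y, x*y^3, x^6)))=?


Socle = ann(m) = span of standard monomials u with x*u, y*u in I (staircase corners).
Redundant generators: x^4*y^4
Minimal generators: x^6, x^3*y, x*y^3, y^18
Corners: y^17, x^2y^2, x^5
Socle dim=3


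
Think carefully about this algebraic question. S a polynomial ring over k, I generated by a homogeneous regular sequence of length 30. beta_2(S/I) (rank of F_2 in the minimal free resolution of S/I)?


Regular sequence => Koszul complex is the minimal free resolution.
Syz_1 minimally generated by Koszul relations f_i*e_j - f_j*e_i (i<j): mu(Syz_1) = beta_2 = C(m,2) = m(m-1)/2
m=30
30*29/2 = 435


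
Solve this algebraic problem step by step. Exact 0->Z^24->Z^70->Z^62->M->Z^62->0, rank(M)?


Alt sum=0:
(-1)^0*24 + (-1)^1*70 + (-1)^2*62 + (-1)^3*? + (-1)^4*62=0
rank(M)=78


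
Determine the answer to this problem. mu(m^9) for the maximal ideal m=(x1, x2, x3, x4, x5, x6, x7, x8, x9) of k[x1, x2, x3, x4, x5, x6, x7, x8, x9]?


Graded Nakayama: mu(m^d) = dim_k (m^d/m^(d+1)) = #degree-9 monomials in 9 vars
C(n+d-1,d)=C(17,9)=24310


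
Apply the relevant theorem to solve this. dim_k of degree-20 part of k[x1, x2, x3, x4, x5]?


C(d+n-1,n-1)=C(24,4)=10626


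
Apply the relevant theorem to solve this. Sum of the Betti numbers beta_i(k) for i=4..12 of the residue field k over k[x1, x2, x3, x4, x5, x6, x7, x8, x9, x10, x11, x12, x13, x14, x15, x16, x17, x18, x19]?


Koszul resolution: beta_i(k)=C(n,i), n=19
C(19,4)=3876, C(19,5)=11628, C(19,6)=27132, C(19,7)=50388, C(19,8)=75582, C(19,9)=92378, C(19,10)=92378, C(19,11)=75582, C(19,12)=50388
Sum=479332


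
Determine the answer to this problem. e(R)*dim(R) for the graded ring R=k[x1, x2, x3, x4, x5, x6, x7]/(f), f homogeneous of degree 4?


e(R)=deg(f)=4, dim(R)=7-1=6
e*dim=4*6=24


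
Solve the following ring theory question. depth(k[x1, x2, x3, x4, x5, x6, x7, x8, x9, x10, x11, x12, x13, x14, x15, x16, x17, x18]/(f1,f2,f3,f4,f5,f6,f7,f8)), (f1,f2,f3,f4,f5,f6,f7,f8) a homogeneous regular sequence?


depth(R)=18
depth(R/I)=18-8=10


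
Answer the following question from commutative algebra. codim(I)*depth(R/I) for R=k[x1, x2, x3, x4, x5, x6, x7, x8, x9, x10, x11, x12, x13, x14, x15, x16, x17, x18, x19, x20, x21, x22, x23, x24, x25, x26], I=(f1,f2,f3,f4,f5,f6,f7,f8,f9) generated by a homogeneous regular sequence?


codim=9, depth=dim(R/I)=26-9=17
Product=9*17=153


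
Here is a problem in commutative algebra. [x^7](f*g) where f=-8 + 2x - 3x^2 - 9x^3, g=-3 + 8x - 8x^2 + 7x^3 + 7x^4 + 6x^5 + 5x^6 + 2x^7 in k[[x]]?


[x^7] = sum a_i*b_j, i+j=7
  -8*2=-16
  2*5=10
  -3*6=-18
  -9*7=-63
Sum=-87


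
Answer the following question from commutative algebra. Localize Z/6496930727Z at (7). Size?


7-primary part: 6496930727=7^10*23
Size=7^10=282475249


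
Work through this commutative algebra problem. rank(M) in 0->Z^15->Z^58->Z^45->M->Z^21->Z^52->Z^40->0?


Alt sum=0:
(-1)^0*15 + (-1)^1*58 + (-1)^2*45 + (-1)^3*? + (-1)^4*21 + (-1)^5*52 + (-1)^6*40=0
rank(M)=11


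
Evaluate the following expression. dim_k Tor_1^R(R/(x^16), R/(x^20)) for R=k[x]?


Tor_1(R/I,R/J)=(I cap J)/IJ=(x^20)/(x^36)
dim=36-20=min(16,20)=16


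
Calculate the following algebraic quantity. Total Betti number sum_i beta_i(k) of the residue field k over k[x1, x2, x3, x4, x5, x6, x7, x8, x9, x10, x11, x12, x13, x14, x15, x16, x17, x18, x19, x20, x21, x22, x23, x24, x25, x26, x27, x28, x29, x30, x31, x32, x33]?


Koszul resolution: beta_i(k)=C(n,i), n=33
sum_i C(33,i) = 2^33 = 8589934592


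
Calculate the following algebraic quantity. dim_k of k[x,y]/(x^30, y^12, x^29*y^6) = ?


k[x,y]/I, I = (x^30, y^12, x^29*y^6)
Rect: 30x12=360. Corner: (30-29)x(12-6)=6.
dim = 360-6 = 354


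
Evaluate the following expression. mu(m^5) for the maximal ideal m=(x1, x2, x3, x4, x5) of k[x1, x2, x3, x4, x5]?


Graded Nakayama: mu(m^d) = dim_k (m^d/m^(d+1)) = #degree-5 monomials in 5 vars
C(n+d-1,d)=C(9,5)=126


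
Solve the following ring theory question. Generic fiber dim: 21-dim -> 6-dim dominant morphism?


dim(fiber)=dim(X)-dim(Y)=21-6=15


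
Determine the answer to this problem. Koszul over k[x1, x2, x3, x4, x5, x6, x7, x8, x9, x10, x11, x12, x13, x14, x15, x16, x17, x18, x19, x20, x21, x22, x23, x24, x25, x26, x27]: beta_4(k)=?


C(n,i)=C(27,4)=17550


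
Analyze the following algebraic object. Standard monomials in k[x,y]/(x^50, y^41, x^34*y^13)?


k[x,y]/I, I = (x^50, y^41, x^34*y^13)
Rect: 50x41=2050. Corner: (50-34)x(41-13)=448.
dim = 2050-448 = 1602


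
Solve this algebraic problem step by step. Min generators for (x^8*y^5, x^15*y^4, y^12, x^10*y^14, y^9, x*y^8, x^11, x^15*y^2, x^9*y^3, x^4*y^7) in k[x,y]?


Remove redundant (divisible by others).
x^15*y^2 redundant.
x^10*y^14 redundant.
y^12 redundant.
x^15*y^4 redundant.
Min: x^11, x^9*y^3, x^8*y^5, x^4*y^7, x*y^8, y^9
Count=6


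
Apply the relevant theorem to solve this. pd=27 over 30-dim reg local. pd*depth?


pd+depth=30
depth=30-27=3
pd*depth=27*3=81


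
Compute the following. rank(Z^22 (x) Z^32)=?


rank(M(x)N) = rank(M)*rank(N)
22*32 = 704


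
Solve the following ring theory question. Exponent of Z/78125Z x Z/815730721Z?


Exponent = lcm of the cyclic orders; pairwise coprime => product.
5^7*13^8=78125*815730721=63728962578125


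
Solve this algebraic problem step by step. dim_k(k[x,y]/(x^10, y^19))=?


Basis: x^i*y^j, i<10, j<19
10*19=190


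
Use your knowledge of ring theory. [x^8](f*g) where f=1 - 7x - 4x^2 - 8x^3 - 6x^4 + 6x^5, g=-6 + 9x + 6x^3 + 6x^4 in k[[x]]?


[x^8] = sum a_i*b_j, i+j=8
  -6*6=-36
  6*6=36
Sum=0


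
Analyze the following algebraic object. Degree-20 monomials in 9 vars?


C(d+n-1,n-1)=C(28,8)=3108105


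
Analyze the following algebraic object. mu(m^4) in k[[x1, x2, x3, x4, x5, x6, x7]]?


C(n+d-1,d)=C(10,4)=210


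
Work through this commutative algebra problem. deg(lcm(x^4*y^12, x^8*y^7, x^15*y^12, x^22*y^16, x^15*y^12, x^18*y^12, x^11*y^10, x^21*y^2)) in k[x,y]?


lcm = componentwise max:
x: max(4,8,15,22,15,18,11,21)=22
y: max(12,7,12,16,12,12,10,2)=16
Total=22+16=38


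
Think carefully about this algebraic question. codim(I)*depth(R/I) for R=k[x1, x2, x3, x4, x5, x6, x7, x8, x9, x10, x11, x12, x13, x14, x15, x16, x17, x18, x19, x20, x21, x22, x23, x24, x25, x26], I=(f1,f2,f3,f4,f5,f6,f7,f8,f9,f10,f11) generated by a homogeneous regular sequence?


codim=11, depth=dim(R/I)=26-11=15
Product=11*15=165


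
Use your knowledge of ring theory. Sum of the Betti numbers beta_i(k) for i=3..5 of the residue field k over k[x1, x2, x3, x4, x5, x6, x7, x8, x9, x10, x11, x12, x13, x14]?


Koszul resolution: beta_i(k)=C(n,i), n=14
C(14,3)=364, C(14,4)=1001, C(14,5)=2002
Sum=3367


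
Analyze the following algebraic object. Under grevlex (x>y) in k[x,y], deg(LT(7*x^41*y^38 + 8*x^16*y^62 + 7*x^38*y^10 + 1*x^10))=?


LT: 7*x^41*y^38
deg_x=41, deg_y=38
Total=41+38=79


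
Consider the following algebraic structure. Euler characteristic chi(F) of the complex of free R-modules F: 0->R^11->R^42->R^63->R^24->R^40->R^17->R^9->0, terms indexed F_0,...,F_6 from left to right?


chi = sum (-1)^i * rank:
(-1)^0*11=11
(-1)^1*42=-42
(-1)^2*63=63
(-1)^3*24=-24
(-1)^4*40=40
(-1)^5*17=-17
(-1)^6*9=9
chi=40


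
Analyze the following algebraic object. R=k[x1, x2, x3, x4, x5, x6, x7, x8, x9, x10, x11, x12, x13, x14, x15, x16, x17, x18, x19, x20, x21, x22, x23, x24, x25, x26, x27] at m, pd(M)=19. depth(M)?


pd+depth=depth(R)=27
depth=27-19=8


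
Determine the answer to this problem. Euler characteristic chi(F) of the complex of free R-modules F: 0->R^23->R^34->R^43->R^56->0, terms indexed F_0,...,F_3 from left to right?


chi = sum (-1)^i * rank:
(-1)^0*23=23
(-1)^1*34=-34
(-1)^2*43=43
(-1)^3*56=-56
chi=-24


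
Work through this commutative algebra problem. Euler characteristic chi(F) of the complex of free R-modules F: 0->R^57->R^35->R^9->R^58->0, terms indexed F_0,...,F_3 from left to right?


chi = sum (-1)^i * rank:
(-1)^0*57=57
(-1)^1*35=-35
(-1)^2*9=9
(-1)^3*58=-58
chi=-27


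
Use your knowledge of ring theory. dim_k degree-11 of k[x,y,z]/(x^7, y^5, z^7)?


Need i<7, j<5, k<7 with i+j+k=11.
For each i, j ranges over max(0,11-i-6)..min(4,11-i):
  i=0: j in [5,4] -> 0
  i=1: j in [4,4] -> 1
  i=2: j in [3,4] -> 2
  i=3: j in [2,4] -> 3
  i=4: j in [1,4] -> 4
  i=5: j in [0,4] -> 5
  i=6: j in [0,4] -> 5
H(11) = 0+1+2+3+4+5+5 = 20


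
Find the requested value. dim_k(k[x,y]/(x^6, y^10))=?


Basis: x^i*y^j, i<6, j<10
6*10=60


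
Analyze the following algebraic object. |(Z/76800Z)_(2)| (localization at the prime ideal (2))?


2-primary part: 76800=2^10*75
Size=2^10=1024


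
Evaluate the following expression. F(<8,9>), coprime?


gcd(8,9)=1 => F=ab-a-b=8*9-8-9=72-17=55


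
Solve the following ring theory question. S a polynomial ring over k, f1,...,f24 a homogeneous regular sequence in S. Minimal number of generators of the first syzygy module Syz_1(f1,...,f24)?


Regular sequence => Koszul complex is the minimal free resolution.
Syz_1 minimally generated by Koszul relations f_i*e_j - f_j*e_i (i<j): mu(Syz_1) = beta_2 = C(m,2) = m(m-1)/2
m=24
24*23/2 = 276


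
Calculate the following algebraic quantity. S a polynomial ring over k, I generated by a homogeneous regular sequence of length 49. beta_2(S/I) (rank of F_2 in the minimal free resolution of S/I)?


Regular sequence => Koszul complex is the minimal free resolution.
Syz_1 minimally generated by Koszul relations f_i*e_j - f_j*e_i (i<j): mu(Syz_1) = beta_2 = C(m,2) = m(m-1)/2
m=49
49*48/2 = 1176


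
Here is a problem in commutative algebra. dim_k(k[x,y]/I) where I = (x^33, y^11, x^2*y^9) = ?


k[x,y]/I, I = (x^33, y^11, x^2*y^9)
Rect: 33x11=363. Corner: (33-2)x(11-9)=62.
dim = 363-62 = 301


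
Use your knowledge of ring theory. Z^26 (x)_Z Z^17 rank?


rank(M(x)N) = rank(M)*rank(N)
26*17 = 442


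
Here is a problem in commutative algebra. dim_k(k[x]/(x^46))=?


Basis: 1,x,...,x^45
dim=46


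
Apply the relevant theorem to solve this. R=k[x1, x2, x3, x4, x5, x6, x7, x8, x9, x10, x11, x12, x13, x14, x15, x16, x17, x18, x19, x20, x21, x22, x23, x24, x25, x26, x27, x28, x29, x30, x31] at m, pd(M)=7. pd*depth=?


pd+depth=31
depth=31-7=24
pd*depth=7*24=168


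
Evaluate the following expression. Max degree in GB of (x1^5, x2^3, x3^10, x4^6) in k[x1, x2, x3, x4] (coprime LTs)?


Pure powers, coprime LTs => already GB.
Degrees: 5, 3, 10, 6
Max=10


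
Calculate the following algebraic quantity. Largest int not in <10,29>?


gcd(10,29)=1 => F=ab-a-b=10*29-10-29=290-39=251


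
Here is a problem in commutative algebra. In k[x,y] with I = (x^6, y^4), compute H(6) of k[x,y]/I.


k[x,y], I = (x^6, y^4), d = 6
Need i < 6 and d-i < 4.
Range: 3 <= i <= 5.
H(6) = 3


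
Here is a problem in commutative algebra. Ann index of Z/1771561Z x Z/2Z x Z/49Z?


Exponent = lcm of the cyclic orders; pairwise coprime => product.
11^6*2^1*7^2=1771561*2*49=173612978


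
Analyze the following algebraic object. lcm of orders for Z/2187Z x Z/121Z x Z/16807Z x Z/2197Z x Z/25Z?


Exponent = lcm of the cyclic orders; pairwise coprime => product.
3^7*11^2*7^5*13^3*5^2=2187*121*16807*2197*25=244283660445825


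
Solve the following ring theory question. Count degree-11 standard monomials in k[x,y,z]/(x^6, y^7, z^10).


Need i<6, j<7, k<10 with i+j+k=11.
For each i, j ranges over max(0,11-i-9)..min(6,11-i):
  i=0: j in [2,6] -> 5
  i=1: j in [1,6] -> 6
  i=2: j in [0,6] -> 7
  i=3: j in [0,6] -> 7
  i=4: j in [0,6] -> 7
  i=5: j in [0,6] -> 7
H(11) = 5+6+7+7+7+7 = 39


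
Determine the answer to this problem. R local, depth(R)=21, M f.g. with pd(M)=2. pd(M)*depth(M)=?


pd+depth=21
depth=21-2=19
pd*depth=2*19=38


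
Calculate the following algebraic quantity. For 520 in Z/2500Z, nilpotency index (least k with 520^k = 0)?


520^k mod 2500:
k=1: 520
k=2: 400
k=3: 500
k=4: 0
First zero at k = 4


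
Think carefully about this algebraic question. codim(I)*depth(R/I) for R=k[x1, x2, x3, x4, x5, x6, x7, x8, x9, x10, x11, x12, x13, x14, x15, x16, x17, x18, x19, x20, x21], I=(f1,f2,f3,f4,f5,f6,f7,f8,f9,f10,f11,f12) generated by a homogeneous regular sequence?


codim=12, depth=dim(R/I)=21-12=9
Product=12*9=108


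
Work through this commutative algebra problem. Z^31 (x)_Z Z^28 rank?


rank(M(x)N) = rank(M)*rank(N)
31*28 = 868


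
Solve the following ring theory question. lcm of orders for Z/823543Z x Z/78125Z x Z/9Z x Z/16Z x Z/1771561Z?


Exponent = lcm of the cyclic orders; pairwise coprime => product.
7^7*5^7*3^2*2^4*11^6=823543*78125*9*16*1771561=16413262432008750000


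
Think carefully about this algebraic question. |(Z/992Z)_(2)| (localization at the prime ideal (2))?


2-primary part: 992=2^5*31
Size=2^5=32


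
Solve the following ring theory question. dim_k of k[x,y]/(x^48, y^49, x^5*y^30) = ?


k[x,y]/I, I = (x^48, y^49, x^5*y^30)
Rect: 48x49=2352. Corner: (48-5)x(49-30)=817.
dim = 2352-817 = 1535


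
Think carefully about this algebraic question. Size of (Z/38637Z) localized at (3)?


3-primary part: 38637=3^6*53
Size=3^6=729


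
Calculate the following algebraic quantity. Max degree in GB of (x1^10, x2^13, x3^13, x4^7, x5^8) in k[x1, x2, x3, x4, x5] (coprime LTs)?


Pure powers, coprime LTs => already GB.
Degrees: 10, 13, 13, 7, 8
Max=13


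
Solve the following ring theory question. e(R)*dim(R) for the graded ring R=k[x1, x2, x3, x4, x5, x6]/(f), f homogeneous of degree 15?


e(R)=deg(f)=15, dim(R)=6-1=5
e*dim=15*5=75


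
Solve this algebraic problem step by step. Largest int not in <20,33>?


gcd(20,33)=1 => F=ab-a-b=20*33-20-33=660-53=607


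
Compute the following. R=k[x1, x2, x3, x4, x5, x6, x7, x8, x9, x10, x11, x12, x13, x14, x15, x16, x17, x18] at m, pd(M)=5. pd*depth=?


pd+depth=18
depth=18-5=13
pd*depth=5*13=65


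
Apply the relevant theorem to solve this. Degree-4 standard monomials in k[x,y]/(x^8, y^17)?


k[x,y], I = (x^8, y^17), d = 4
Need i < 8 and d-i < 17.
Range: 0 <= i <= 4.
H(4) = 5


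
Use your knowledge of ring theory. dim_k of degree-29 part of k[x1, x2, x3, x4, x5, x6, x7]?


C(d+n-1,n-1)=C(35,6)=1623160


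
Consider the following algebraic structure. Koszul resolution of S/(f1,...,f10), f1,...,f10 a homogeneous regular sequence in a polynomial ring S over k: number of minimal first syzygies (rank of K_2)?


Regular sequence => Koszul complex is the minimal free resolution.
Syz_1 minimally generated by Koszul relations f_i*e_j - f_j*e_i (i<j): mu(Syz_1) = beta_2 = C(m,2) = m(m-1)/2
m=10
10*9/2 = 45


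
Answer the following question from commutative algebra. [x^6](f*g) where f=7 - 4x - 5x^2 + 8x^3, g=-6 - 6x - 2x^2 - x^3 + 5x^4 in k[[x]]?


[x^6] = sum a_i*b_j, i+j=6
  -5*5=-25
  8*-1=-8
Sum=-33


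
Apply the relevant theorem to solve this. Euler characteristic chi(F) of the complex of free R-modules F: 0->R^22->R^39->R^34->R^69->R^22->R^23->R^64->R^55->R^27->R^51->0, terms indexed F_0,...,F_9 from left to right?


chi = sum (-1)^i * rank:
(-1)^0*22=22
(-1)^1*39=-39
(-1)^2*34=34
(-1)^3*69=-69
(-1)^4*22=22
(-1)^5*23=-23
(-1)^6*64=64
(-1)^7*55=-55
(-1)^8*27=27
(-1)^9*51=-51
chi=-68


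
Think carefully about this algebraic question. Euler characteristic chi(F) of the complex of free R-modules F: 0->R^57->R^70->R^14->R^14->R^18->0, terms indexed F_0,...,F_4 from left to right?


chi = sum (-1)^i * rank:
(-1)^0*57=57
(-1)^1*70=-70
(-1)^2*14=14
(-1)^3*14=-14
(-1)^4*18=18
chi=5


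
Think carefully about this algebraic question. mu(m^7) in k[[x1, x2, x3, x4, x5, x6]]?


C(n+d-1,d)=C(12,7)=792


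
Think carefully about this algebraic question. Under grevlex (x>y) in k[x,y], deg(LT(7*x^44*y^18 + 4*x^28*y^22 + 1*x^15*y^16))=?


LT: 7*x^44*y^18
deg_x=44, deg_y=18
Total=44+18=62


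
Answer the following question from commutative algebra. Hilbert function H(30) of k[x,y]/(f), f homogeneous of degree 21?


H(t)=d for t>=d-1.
d=21, t=30
H(30)=21


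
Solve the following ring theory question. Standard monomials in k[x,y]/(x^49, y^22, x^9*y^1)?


k[x,y]/I, I = (x^49, y^22, x^9*y^1)
Rect: 49x22=1078. Corner: (49-9)x(22-1)=840.
dim = 1078-840 = 238


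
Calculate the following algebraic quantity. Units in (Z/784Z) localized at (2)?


Local ring = Z/16Z.
phi(16) = 2^3*(2-1) = 8


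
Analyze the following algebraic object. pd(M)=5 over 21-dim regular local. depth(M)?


pd+depth=depth(R)=21
depth=21-5=16


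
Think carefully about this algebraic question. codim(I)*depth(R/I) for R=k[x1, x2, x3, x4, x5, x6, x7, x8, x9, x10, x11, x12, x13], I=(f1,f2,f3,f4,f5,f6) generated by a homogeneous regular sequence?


codim=6, depth=dim(R/I)=13-6=7
Product=6*7=42


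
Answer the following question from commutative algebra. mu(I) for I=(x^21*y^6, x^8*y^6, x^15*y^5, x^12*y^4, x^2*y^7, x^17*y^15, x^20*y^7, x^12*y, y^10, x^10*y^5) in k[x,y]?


Remove redundant (divisible by others).
x^20*y^7 redundant.
x^15*y^5 redundant.
x^21*y^6 redundant.
x^12*y^4 redundant.
x^17*y^15 redundant.
Min: x^12*y, x^10*y^5, x^8*y^6, x^2*y^7, y^10
Count=5


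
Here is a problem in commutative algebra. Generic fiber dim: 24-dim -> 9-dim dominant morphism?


dim(fiber)=dim(X)-dim(Y)=24-9=15


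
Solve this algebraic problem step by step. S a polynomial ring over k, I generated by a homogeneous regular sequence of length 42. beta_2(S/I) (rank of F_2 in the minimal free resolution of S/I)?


Regular sequence => Koszul complex is the minimal free resolution.
Syz_1 minimally generated by Koszul relations f_i*e_j - f_j*e_i (i<j): mu(Syz_1) = beta_2 = C(m,2) = m(m-1)/2
m=42
42*41/2 = 861


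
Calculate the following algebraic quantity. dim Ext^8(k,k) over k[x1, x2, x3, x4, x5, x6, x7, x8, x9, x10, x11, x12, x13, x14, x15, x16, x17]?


C(n,i)=C(17,8)=24310


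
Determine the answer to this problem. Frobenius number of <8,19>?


gcd(8,19)=1 => F=ab-a-b=8*19-8-19=152-27=125


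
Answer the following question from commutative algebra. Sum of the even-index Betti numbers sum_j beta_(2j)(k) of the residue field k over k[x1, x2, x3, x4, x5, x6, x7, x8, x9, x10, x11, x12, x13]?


Koszul resolution: beta_i(k)=C(n,i), n=13
sum_even C(13,i) = 2^(n-1) = 2^12 = 4096


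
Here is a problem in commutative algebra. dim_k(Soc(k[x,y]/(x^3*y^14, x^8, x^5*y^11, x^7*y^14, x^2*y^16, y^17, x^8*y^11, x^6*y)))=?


Socle = ann(m) = span of standard monomials u with x*u, y*u in I (staircase corners).
Redundant generators: x^8*y^11, x^7*y^14
Minimal generators: x^8, x^6*y, x^5*y^11, x^3*y^14, x^2*y^16, y^17
Corners: xy^16, x^2y^15, x^4y^13, x^5y^10, x^7
Socle dim=5


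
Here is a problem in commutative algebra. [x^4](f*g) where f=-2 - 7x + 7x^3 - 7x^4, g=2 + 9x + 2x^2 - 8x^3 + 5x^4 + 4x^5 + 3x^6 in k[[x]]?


[x^4] = sum a_i*b_j, i+j=4
  -2*5=-10
  -7*-8=56
  7*9=63
  -7*2=-14
Sum=95


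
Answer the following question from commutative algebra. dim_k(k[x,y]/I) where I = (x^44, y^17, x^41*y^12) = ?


k[x,y]/I, I = (x^44, y^17, x^41*y^12)
Rect: 44x17=748. Corner: (44-41)x(17-12)=15.
dim = 748-15 = 733


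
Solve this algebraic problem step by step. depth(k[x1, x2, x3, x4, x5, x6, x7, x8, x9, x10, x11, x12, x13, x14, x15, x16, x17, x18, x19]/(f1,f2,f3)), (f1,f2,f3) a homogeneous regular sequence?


depth(R)=19
depth(R/I)=19-3=16


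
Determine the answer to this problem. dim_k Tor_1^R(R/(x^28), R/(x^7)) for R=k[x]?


Tor_1(R/I,R/J)=(I cap J)/IJ=(x^28)/(x^35)
dim=35-28=min(28,7)=7


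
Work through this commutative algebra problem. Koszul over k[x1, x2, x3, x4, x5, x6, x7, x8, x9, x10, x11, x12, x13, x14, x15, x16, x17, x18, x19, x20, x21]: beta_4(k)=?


C(n,i)=C(21,4)=5985


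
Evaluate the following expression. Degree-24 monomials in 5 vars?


C(d+n-1,n-1)=C(28,4)=20475


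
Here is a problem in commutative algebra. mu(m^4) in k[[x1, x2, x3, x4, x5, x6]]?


C(n+d-1,d)=C(9,4)=126


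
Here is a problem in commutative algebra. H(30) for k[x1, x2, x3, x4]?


C(d+n-1,n-1)=C(33,3)=5456


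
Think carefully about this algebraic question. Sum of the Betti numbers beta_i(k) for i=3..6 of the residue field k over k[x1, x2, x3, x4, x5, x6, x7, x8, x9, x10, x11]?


Koszul resolution: beta_i(k)=C(n,i), n=11
C(11,3)=165, C(11,4)=330, C(11,5)=462, C(11,6)=462
Sum=1419


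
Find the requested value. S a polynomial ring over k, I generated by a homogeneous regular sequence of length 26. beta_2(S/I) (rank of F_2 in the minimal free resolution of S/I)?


Regular sequence => Koszul complex is the minimal free resolution.
Syz_1 minimally generated by Koszul relations f_i*e_j - f_j*e_i (i<j): mu(Syz_1) = beta_2 = C(m,2) = m(m-1)/2
m=26
26*25/2 = 325


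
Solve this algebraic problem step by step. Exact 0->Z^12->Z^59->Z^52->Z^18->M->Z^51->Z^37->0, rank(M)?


Alt sum=0:
(-1)^0*12 + (-1)^1*59 + (-1)^2*52 + (-1)^3*18 + (-1)^4*? + (-1)^5*51 + (-1)^6*37=0
rank(M)=27


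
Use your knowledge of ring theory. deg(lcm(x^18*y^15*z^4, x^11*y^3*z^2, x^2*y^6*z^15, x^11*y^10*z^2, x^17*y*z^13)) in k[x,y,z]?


lcm = componentwise max:
x: max(18,11,2,11,17)=18
y: max(15,3,6,10,1)=15
z: max(4,2,15,2,13)=15
Total=18+15+15=48


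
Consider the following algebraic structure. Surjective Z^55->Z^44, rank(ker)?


rank(ker) = 55-44 = 11


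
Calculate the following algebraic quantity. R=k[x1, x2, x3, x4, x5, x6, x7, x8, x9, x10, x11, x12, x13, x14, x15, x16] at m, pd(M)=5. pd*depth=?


pd+depth=16
depth=16-5=11
pd*depth=5*11=55


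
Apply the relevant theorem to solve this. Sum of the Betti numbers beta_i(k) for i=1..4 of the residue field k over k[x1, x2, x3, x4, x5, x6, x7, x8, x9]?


Koszul resolution: beta_i(k)=C(n,i), n=9
C(9,1)=9, C(9,2)=36, C(9,3)=84, C(9,4)=126
Sum=255


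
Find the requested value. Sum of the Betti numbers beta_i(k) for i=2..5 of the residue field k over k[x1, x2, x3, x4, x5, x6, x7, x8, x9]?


Koszul resolution: beta_i(k)=C(n,i), n=9
C(9,2)=36, C(9,3)=84, C(9,4)=126, C(9,5)=126
Sum=372


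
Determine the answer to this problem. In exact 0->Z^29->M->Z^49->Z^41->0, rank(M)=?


Alt sum=0:
(-1)^0*29 + (-1)^1*? + (-1)^2*49 + (-1)^3*41=0
rank(M)=37


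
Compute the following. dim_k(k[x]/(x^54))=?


Basis: 1,x,...,x^53
dim=54


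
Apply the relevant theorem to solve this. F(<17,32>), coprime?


gcd(17,32)=1 => F=ab-a-b=17*32-17-32=544-49=495


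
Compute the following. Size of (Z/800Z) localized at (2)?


2-primary part: 800=2^5*25
Size=2^5=32


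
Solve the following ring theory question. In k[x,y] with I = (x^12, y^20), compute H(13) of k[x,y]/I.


k[x,y], I = (x^12, y^20), d = 13
Need i < 12 and d-i < 20.
Range: 0 <= i <= 11.
H(13) = 12


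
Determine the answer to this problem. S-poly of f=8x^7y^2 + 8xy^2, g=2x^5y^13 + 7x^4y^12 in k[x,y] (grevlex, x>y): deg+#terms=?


LT(f)=8x^7y^2, LT(g)=2x^5y^13
lcm(LM)=x^7y^13
S(f,g) (scaled by 16 to clear denominators) = 2y^11*f - 8x^2*g = -56x^6y^12 + 16xy^13
2 terms, deg 18.
18+2=20


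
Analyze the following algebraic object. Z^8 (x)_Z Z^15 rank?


rank(M(x)N) = rank(M)*rank(N)
8*15 = 120


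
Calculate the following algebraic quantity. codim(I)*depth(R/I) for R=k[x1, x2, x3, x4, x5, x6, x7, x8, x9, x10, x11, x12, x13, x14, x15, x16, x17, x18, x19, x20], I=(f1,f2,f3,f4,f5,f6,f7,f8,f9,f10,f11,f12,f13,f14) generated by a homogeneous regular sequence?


codim=14, depth=dim(R/I)=20-14=6
Product=14*6=84


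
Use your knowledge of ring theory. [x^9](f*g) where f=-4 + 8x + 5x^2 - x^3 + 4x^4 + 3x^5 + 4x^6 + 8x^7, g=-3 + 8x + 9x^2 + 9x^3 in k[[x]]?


[x^9] = sum a_i*b_j, i+j=9
  4*9=36
  8*9=72
Sum=108


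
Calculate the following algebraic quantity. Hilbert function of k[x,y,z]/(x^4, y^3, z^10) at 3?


Need i<4, j<3, k<10 with i+j+k=3.
For each i, j ranges over max(0,3-i-9)..min(2,3-i):
  i=0: j in [0,2] -> 3
  i=1: j in [0,2] -> 3
  i=2: j in [0,1] -> 2
  i=3: j in [0,0] -> 1
H(3) = 3+3+2+1 = 9


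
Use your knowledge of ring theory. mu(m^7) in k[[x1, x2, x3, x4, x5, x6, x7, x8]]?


C(n+d-1,d)=C(14,7)=3432


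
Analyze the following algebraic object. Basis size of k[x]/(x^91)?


Basis: 1,x,...,x^90
dim=91


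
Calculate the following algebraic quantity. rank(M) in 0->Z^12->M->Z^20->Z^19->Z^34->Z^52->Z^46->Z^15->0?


Alt sum=0:
(-1)^0*12 + (-1)^1*? + (-1)^2*20 + (-1)^3*19 + (-1)^4*34 + (-1)^5*52 + (-1)^6*46 + (-1)^7*15=0
rank(M)=26


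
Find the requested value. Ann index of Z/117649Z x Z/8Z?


Exponent = lcm of the cyclic orders; pairwise coprime => product.
7^6*2^3=117649*8=941192


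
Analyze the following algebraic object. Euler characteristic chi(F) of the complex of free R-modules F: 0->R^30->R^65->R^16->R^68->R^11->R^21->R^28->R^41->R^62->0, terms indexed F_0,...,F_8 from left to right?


chi = sum (-1)^i * rank:
(-1)^0*30=30
(-1)^1*65=-65
(-1)^2*16=16
(-1)^3*68=-68
(-1)^4*11=11
(-1)^5*21=-21
(-1)^6*28=28
(-1)^7*41=-41
(-1)^8*62=62
chi=-48


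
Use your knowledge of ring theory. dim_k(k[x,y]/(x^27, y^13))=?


Basis: x^i*y^j, i<27, j<13
27*13=351


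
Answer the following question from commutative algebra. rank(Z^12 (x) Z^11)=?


rank(M(x)N) = rank(M)*rank(N)
12*11 = 132


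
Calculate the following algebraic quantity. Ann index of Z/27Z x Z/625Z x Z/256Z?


Exponent = lcm of the cyclic orders; pairwise coprime => product.
3^3*5^4*2^8=27*625*256=4320000


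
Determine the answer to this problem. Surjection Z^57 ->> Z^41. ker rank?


rank(ker) = 57-41 = 16


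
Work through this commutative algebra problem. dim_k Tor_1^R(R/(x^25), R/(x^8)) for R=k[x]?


Tor_1(R/I,R/J)=(I cap J)/IJ=(x^25)/(x^33)
dim=33-25=min(25,8)=8


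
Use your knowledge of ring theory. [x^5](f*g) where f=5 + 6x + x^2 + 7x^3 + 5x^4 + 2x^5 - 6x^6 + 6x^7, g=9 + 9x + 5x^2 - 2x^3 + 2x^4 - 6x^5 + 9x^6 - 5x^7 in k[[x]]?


[x^5] = sum a_i*b_j, i+j=5
  5*-6=-30
  6*2=12
  1*-2=-2
  7*5=35
  5*9=45
  2*9=18
Sum=78


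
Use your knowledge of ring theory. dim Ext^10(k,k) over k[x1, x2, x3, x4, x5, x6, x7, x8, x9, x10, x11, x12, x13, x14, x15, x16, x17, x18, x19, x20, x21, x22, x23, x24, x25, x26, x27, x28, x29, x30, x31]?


C(n,i)=C(31,10)=44352165


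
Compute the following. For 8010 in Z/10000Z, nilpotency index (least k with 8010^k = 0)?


8010^k mod 10000:
k=1: 8010
k=2: 100
k=3: 1000
k=4: 0
First zero at k = 4


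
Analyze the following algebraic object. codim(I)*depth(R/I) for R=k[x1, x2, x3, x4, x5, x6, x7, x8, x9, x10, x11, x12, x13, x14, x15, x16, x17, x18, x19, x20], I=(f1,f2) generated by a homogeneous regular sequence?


codim=2, depth=dim(R/I)=20-2=18
Product=2*18=36


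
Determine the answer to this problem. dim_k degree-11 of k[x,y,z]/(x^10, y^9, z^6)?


Need i<10, j<9, k<6 with i+j+k=11.
For each i, j ranges over max(0,11-i-5)..min(8,11-i):
  i=0: j in [6,8] -> 3
  i=1: j in [5,8] -> 4
  i=2: j in [4,8] -> 5
  i=3: j in [3,8] -> 6
  i=4: j in [2,7] -> 6
  i=5: j in [1,6] -> 6
  i=6: j in [0,5] -> 6
  i=7: j in [0,4] -> 5
  i=8: j in [0,3] -> 4
  i=9: j in [0,2] -> 3
H(11) = 3+4+5+6+6+6+6+5+4+3 = 48


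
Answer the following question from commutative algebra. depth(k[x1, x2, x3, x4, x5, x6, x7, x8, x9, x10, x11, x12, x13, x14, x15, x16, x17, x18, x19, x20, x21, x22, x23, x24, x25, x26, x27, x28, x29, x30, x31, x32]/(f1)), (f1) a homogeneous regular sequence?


depth(R)=32
depth(R/I)=32-1=31


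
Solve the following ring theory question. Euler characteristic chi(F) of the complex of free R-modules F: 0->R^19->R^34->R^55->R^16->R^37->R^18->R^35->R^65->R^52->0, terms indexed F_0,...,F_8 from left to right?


chi = sum (-1)^i * rank:
(-1)^0*19=19
(-1)^1*34=-34
(-1)^2*55=55
(-1)^3*16=-16
(-1)^4*37=37
(-1)^5*18=-18
(-1)^6*35=35
(-1)^7*65=-65
(-1)^8*52=52
chi=65


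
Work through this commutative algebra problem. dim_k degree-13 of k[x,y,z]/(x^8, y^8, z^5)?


Need i<8, j<8, k<5 with i+j+k=13.
For each i, j ranges over max(0,13-i-4)..min(7,13-i):
  i=0: j in [9,7] -> 0
  i=1: j in [8,7] -> 0
  i=2: j in [7,7] -> 1
  i=3: j in [6,7] -> 2
  i=4: j in [5,7] -> 3
  i=5: j in [4,7] -> 4
  i=6: j in [3,7] -> 5
  i=7: j in [2,6] -> 5
H(13) = 0+0+1+2+3+4+5+5 = 20


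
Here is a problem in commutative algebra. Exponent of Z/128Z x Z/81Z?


Exponent = lcm of the cyclic orders; pairwise coprime => product.
2^7*3^4=128*81=10368


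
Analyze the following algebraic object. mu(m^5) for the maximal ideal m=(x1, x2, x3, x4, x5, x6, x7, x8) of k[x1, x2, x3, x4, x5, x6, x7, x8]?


Graded Nakayama: mu(m^d) = dim_k (m^d/m^(d+1)) = #degree-5 monomials in 8 vars
C(n+d-1,d)=C(12,5)=792


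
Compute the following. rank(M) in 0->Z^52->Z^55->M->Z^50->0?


Alt sum=0:
(-1)^0*52 + (-1)^1*55 + (-1)^2*? + (-1)^3*50=0
rank(M)=53


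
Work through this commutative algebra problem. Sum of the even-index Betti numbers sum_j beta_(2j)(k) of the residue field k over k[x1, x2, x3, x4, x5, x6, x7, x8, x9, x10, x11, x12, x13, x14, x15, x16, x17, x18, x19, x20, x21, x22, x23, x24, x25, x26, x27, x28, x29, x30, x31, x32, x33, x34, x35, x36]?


Koszul resolution: beta_i(k)=C(n,i), n=36
sum_even C(36,i) = 2^(n-1) = 2^35 = 34359738368


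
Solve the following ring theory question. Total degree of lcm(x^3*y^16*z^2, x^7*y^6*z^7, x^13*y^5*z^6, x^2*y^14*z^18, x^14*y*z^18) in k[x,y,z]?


lcm = componentwise max:
x: max(3,7,13,2,14)=14
y: max(16,6,5,14,1)=16
z: max(2,7,6,18,18)=18
Total=14+16+18=48


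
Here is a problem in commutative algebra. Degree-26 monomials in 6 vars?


C(d+n-1,n-1)=C(31,5)=169911


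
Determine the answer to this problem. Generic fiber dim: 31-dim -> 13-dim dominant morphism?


dim(fiber)=dim(X)-dim(Y)=31-13=18


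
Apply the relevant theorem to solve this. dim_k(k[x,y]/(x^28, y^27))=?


Basis: x^i*y^j, i<28, j<27
28*27=756


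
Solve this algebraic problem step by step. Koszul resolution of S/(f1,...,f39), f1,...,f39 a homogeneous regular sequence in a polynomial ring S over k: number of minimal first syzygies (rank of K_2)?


Regular sequence => Koszul complex is the minimal free resolution.
Syz_1 minimally generated by Koszul relations f_i*e_j - f_j*e_i (i<j): mu(Syz_1) = beta_2 = C(m,2) = m(m-1)/2
m=39
39*38/2 = 741


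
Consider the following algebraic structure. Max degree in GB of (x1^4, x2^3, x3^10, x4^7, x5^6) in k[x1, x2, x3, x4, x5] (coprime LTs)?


Pure powers, coprime LTs => already GB.
Degrees: 4, 3, 10, 7, 6
Max=10


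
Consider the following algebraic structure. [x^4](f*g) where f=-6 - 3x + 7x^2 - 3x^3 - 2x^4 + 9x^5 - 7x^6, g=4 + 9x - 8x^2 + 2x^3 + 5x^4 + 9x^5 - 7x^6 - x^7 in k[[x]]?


[x^4] = sum a_i*b_j, i+j=4
  -6*5=-30
  -3*2=-6
  7*-8=-56
  -3*9=-27
  -2*4=-8
Sum=-127


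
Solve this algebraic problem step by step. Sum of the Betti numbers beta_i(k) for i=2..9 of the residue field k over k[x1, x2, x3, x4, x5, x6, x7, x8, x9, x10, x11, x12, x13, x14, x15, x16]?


Koszul resolution: beta_i(k)=C(n,i), n=16
C(16,2)=120, C(16,3)=560, C(16,4)=1820, C(16,5)=4368, C(16,6)=8008, C(16,7)=11440, C(16,8)=12870, C(16,9)=11440
Sum=50626


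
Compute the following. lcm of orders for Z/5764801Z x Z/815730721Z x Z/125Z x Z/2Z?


Exponent = lcm of the cyclic orders; pairwise coprime => product.
7^8*13^8*5^3*2^1=5764801*815730721*125*2=1175631319037880250


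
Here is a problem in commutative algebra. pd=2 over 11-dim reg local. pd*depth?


pd+depth=11
depth=11-2=9
pd*depth=2*9=18


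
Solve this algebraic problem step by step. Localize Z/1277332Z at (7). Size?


7-primary part: 1277332=7^5*76
Size=7^5=16807


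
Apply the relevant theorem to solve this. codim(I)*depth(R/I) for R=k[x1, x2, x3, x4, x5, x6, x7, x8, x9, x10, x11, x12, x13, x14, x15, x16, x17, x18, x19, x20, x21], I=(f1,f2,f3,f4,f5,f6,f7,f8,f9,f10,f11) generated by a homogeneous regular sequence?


codim=11, depth=dim(R/I)=21-11=10
Product=11*10=110
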